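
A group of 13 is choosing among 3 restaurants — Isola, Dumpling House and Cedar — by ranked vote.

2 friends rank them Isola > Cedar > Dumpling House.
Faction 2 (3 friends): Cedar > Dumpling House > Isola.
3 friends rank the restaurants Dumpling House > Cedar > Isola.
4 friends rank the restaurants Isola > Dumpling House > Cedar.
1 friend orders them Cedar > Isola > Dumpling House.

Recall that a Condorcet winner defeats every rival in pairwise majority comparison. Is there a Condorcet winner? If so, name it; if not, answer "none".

Head-to-head results (13 friends):
Isola vs Dumpling House: 7 to 6, Isola.
Isola–Cedar: Cedar 7–6.
Dumpling House vs Cedar: Dumpling House preferred on 3+4 = 7 ballots; Dumpling House wins 7–6.
No restaurant is unbeaten: Isola loses to Cedar; Dumpling House loses to Isola; Cedar loses to Dumpling House. In particular Isola beats Dumpling House beats Cedar beats Isola is a majority cycle — no Condorcet winner exists.

none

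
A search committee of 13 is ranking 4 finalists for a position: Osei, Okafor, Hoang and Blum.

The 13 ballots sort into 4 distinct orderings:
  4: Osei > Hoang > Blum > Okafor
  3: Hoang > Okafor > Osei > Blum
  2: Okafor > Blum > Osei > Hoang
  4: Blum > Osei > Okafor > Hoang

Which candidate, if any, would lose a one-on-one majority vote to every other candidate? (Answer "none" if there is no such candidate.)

Okafor

Head-to-head results (13 committee members):
Osei vs Okafor: Osei preferred on 4+4 = 8 ballots; Osei wins 8–5.
Osei vs Hoang: Osei wins 10–3.
Osei vs Blum: 7 to 6, Osei.
Okafor vs Hoang: Okafor preferred on 2+4 = 6 ballots; Hoang wins 7–6.
Okafor–Blum: Blum 8–5.
Hoang vs Blum: Hoang is ranked higher on 4+3 = 7 ballots, Blum on 6. Hoang wins 7–6.
Only Okafor has no wins; Okafor is the Condorcet loser.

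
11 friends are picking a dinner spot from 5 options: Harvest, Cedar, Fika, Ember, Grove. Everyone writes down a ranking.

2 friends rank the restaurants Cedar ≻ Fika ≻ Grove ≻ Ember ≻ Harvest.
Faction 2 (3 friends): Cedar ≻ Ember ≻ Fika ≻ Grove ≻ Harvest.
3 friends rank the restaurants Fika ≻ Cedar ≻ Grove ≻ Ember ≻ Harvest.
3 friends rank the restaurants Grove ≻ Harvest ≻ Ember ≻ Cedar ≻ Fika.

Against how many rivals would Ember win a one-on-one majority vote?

2

Ember against each rival (11 friends):
Ember vs Harvest: Ember, 8–3.
Ember vs Cedar: Ember preferred on 3 ballots; Cedar wins 8–3.
Ember–Fika: Ember 6–5.
Ember vs Grove: Ember is ranked higher on 3 ballots, Grove on 8. Grove wins 8–3.
Ember beats Harvest, Fika; loses to Cedar, Grove — 2 pairwise wins.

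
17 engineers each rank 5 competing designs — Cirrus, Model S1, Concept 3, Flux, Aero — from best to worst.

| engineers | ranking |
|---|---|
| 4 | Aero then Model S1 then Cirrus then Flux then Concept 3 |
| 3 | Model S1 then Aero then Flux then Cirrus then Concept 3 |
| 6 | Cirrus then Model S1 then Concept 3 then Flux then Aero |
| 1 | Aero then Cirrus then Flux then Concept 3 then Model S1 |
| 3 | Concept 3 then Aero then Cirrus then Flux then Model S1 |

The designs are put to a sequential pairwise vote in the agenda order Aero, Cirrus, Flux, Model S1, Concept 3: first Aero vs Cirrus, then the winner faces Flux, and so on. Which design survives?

Round 1: Aero vs Cirrus — 11–6, Aero advances.
Round 2: Aero vs Flux — 11–6, Aero advances.
Round 3: Aero vs Model S1 — 8–9, Model S1 advances.
Round 4: Model S1 vs Concept 3 — 13–4, Model S1 advances.
The agenda winner is Model S1.

Model S1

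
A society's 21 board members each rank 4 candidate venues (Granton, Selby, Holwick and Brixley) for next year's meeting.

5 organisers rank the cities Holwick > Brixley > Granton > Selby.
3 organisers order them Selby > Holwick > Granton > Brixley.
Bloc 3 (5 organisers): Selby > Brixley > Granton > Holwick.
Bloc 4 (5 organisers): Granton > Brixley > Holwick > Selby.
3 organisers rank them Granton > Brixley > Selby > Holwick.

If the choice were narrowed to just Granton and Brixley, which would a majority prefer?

Ballots ranking Granton above Brixley: 3 + 5 + 3 = 11.
Ballots ranking Brixley above Granton: 21 − 11 = 10.
Granton wins the head-to-head 11–10.

Granton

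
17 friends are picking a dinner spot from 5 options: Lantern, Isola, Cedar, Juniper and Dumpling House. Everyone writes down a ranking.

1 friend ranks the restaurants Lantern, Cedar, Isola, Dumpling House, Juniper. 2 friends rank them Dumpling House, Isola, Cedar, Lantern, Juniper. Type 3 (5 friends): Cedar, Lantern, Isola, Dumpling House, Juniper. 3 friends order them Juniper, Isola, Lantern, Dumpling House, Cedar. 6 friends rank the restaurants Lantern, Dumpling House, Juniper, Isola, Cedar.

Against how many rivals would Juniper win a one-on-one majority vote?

Juniper against each rival (17 friends):
Juniper vs Lantern: 3 to 14, Lantern.
Juniper vs Isola: Juniper preferred on 3+6 = 9 ballots; Juniper wins 9–8.
Juniper vs Cedar: Juniper preferred on 3+6 = 9 ballots; Juniper wins 9–8.
Juniper vs Dumpling House: Juniper preferred on 3 ballots; Dumpling House wins 14–3.
Juniper beats Isola, Cedar; loses to Lantern, Dumpling House — 2 pairwise wins.

2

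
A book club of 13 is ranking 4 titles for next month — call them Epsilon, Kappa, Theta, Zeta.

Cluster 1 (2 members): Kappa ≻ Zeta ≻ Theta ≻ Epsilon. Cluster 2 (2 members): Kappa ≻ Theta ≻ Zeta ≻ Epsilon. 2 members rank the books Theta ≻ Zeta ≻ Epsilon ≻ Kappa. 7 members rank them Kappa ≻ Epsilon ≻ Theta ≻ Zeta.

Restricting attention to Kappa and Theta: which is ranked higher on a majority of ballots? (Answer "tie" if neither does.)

Ballots ranking Kappa above Theta: 2 + 2 + 7 = 11.
Ballots ranking Theta above Kappa: 13 − 11 = 2.
Kappa wins the head-to-head 11–2.

Kappa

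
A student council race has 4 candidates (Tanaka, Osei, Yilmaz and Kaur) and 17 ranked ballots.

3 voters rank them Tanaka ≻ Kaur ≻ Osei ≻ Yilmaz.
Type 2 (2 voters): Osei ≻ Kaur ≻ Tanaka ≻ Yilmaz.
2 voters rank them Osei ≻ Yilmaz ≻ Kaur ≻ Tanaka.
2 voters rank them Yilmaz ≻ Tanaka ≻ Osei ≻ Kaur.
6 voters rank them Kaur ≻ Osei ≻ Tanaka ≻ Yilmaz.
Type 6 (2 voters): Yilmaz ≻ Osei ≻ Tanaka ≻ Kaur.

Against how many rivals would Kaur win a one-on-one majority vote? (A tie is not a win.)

Kaur against each rival (17 voters):
Kaur vs Tanaka: 2+2+6 = 10 for Kaur, 7 for Tanaka — Kaur by 10–7.
Kaur–Osei: Kaur 9–8.
Kaur vs Yilmaz: Kaur is ranked higher on 3+2+6 = 11 ballots, Yilmaz on 6. Kaur wins 11–6.
Kaur beats Tanaka, Osei, Yilmaz — 3 pairwise wins.

3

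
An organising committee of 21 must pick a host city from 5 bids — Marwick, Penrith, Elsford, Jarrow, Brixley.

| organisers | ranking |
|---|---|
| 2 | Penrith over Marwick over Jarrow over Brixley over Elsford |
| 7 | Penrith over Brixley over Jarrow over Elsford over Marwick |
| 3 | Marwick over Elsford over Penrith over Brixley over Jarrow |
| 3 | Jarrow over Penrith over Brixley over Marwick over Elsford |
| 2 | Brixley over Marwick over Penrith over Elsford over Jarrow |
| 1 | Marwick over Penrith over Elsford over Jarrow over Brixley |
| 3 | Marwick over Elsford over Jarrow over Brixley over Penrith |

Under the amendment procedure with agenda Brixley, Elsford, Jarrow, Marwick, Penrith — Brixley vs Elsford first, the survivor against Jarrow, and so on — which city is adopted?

Round 1: Brixley vs Elsford — 14–7, Brixley advances.
Round 2: Brixley vs Jarrow — 12–9, Brixley advances.
Round 3: Brixley vs Marwick — 12–9, Brixley advances.
Round 4: Brixley vs Penrith — 5–16, Penrith advances.
The agenda winner is Penrith.

Penrith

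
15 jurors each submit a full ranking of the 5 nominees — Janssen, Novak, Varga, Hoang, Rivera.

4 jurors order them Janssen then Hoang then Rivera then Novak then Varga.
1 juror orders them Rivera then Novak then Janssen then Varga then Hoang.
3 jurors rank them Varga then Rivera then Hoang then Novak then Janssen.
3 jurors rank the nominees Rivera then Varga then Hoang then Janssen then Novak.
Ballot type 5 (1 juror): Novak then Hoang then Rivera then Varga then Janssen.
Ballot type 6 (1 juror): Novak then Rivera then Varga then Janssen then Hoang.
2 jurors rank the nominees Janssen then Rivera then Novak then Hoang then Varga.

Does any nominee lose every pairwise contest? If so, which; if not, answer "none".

none

Pairwise majorities:
Janssen vs Novak: Janssen preferred on 4+3+2 = 9 ballots; Janssen wins 9–6.
Janssen vs Varga: Janssen preferred on 4+1+2 = 7 ballots; Varga wins 8–7.
Janssen vs Hoang: Janssen wins 8–7.
Janssen–Rivera: Rivera 9–6.
Novak–Varga: Novak 9–6.
Novak–Hoang: Hoang 10–5.
Novak vs Rivera: Rivera wins 13–2.
Varga vs Hoang: Varga preferred on 1+3+3+1 = 8 ballots; Varga wins 8–7.
Varga vs Rivera: Rivera, 12–3.
Hoang–Rivera: Rivera 10–5.
Each nominee has at least one pairwise win (Janssen beats Novak; Novak beats Varga; Varga beats Janssen; Hoang beats Novak; Rivera beats Janssen) — no Condorcet loser.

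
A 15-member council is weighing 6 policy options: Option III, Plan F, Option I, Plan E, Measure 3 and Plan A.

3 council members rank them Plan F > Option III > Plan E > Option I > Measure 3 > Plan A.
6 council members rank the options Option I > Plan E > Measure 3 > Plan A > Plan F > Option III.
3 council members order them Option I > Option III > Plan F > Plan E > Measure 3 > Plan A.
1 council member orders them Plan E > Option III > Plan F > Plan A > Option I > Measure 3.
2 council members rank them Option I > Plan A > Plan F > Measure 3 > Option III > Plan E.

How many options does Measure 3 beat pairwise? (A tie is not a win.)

2

Measure 3 against each rival (15 council members):
Measure 3 vs Option III: Measure 3 wins 8–7.
Measure 3 vs Plan F: Measure 3 is ranked higher on 6 ballots, Plan F on 9. Plan F wins 9–6.
Measure 3 vs Option I: 0 to 15, Option I.
Measure 3 vs Plan E: Measure 3 is ranked higher on 2 ballots, Plan E on 13. Plan E wins 13–2.
Measure 3 vs Plan A: Measure 3 wins 12–3.
Measure 3 beats Option III, Plan A; loses to Plan F, Option I, Plan E — 2 pairwise wins.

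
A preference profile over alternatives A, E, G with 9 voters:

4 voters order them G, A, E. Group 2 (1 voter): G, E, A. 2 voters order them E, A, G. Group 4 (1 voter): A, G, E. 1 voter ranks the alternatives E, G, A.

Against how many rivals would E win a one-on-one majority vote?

E against each rival (9 voters):
E–A: A 5–4.
E vs G: G, 6–3.
E beats no one; loses to A, G — 0 pairwise wins.

0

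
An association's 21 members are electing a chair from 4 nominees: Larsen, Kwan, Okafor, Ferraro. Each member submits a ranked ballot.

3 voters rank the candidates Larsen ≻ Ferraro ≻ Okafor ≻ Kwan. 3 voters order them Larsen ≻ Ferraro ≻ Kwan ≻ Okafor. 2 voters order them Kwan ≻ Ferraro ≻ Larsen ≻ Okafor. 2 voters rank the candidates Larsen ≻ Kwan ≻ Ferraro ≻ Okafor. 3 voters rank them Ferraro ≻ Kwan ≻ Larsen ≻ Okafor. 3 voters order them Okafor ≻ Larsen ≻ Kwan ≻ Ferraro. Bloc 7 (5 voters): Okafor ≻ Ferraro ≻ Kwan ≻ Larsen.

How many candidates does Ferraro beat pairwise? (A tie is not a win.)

2

Ferraro against each rival (21 voters):
Ferraro vs Larsen: Larsen wins 11–10.
Ferraro vs Kwan: 14 to 7, Ferraro.
Ferraro vs Okafor: Ferraro, 13–8.
Ferraro beats Kwan, Okafor; loses to Larsen — 2 pairwise wins.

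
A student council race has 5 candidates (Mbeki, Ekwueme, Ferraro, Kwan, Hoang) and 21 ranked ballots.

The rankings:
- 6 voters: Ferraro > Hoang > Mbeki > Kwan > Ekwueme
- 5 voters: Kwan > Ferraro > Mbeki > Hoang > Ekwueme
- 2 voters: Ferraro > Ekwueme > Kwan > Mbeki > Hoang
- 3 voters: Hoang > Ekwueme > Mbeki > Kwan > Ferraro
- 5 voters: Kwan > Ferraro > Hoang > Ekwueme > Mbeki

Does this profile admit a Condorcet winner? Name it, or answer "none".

Pairwise majorities:
Mbeki vs Ekwueme: 6+5 = 11 for Mbeki, 10 for Ekwueme — Mbeki by 11–10.
Mbeki vs Ferraro: 3 to 18, Ferraro.
Mbeki vs Kwan: 6+3 = 9 for Mbeki, 12 for Kwan — Kwan by 12–9.
Mbeki vs Hoang: Mbeki is ranked higher on 5+2 = 7 ballots, Hoang on 14. Hoang wins 14–7.
Ekwueme vs Ferraro: 3 for Ekwueme, 18 for Ferraro — Ferraro by 18–3.
Ekwueme vs Kwan: 5 to 16, Kwan.
Ekwueme vs Hoang: Ekwueme preferred on 2 ballots; Hoang wins 19–2.
Ferraro vs Kwan: 8 to 13, Kwan.
Ferraro vs Hoang: Ferraro is ranked higher on 6+5+2+5 = 18 ballots, Hoang on 3. Ferraro wins 18–3.
Kwan vs Hoang: Kwan preferred on 5+2+5 = 12 ballots; Kwan wins 12–9.
Kwan defeats every rival head-to-head and is the Condorcet winner.

Kwan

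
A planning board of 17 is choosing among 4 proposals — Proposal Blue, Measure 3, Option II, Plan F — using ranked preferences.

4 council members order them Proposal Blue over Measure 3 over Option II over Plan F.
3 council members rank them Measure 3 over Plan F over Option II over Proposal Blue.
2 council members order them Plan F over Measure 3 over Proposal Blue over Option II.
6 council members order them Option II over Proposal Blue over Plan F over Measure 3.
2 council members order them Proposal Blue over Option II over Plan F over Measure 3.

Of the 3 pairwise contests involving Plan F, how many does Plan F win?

Plan F against each rival (17 council members):
Plan F–Proposal Blue: Proposal Blue 12–5.
Plan F–Measure 3: Plan F 10–7.
Plan F vs Option II: Option II, 12–5.
Plan F beats Measure 3; loses to Proposal Blue, Option II — 1 pairwise win.

1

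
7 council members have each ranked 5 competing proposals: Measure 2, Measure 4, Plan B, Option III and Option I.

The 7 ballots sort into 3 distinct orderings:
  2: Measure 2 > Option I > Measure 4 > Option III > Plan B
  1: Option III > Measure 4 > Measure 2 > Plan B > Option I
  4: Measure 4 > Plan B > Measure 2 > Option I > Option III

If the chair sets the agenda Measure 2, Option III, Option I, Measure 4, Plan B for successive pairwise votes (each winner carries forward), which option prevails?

Round 1: Measure 2 vs Option III — 6–1, Measure 2 advances.
Round 2: Measure 2 vs Option I — 7–0, Measure 2 advances.
Round 3: Measure 2 vs Measure 4 — 2–5, Measure 4 advances.
Round 4: Measure 4 vs Plan B — 7–0, Measure 4 advances.
The agenda winner is Measure 4.

Measure 4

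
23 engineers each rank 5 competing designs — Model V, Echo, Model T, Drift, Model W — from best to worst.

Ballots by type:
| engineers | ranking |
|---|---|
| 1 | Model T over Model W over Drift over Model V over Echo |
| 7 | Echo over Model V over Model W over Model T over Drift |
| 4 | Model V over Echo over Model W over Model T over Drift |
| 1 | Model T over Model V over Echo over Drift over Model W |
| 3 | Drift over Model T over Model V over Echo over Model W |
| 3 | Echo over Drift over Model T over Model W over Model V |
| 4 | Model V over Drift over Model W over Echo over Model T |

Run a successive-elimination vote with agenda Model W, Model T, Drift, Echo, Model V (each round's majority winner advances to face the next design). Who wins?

Model V

Round 1: Model W vs Model T — 15–8, Model W advances.
Round 2: Model W vs Drift — 12–11, Model W advances.
Round 3: Model W vs Echo — 5–18, Echo advances.
Round 4: Echo vs Model V — 10–13, Model V advances.
Model V survives the agenda.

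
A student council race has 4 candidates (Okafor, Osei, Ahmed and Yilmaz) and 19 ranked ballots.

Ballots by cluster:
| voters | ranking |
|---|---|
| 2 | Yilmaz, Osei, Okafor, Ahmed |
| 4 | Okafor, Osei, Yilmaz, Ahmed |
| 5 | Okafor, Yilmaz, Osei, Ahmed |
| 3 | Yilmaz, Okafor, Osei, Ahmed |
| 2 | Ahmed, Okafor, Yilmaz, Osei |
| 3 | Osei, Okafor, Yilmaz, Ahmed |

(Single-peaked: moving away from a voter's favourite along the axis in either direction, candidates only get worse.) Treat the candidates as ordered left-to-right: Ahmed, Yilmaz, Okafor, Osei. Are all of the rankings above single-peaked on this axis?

Axis positions: Ahmed=1, Yilmaz=2, Okafor=3, Osei=4.
Cluster 1: ranking walks positions 2-4-3-1; Osei is ranked above Okafor even though Okafor lies between Osei and the peak Yilmaz on the axis — preferences dip and rise again. Not single-peaked.
Cluster 2 (peak Okafor at position 3): ranking walks positions 3-4-2-1, expanding outward from the peak — single-peaked.
Cluster 3 (peak Okafor at position 3): ranking walks positions 3-2-4-1, expanding outward from the peak — single-peaked.
Cluster 4 (peak Yilmaz at position 2): ranking walks positions 2-3-4-1, expanding outward from the peak — single-peaked.
Cluster 5: ranking walks positions 1-3-2-4; Okafor is ranked above Yilmaz even though Yilmaz lies between Okafor and the peak Ahmed on the axis — preferences dip and rise again. Not single-peaked.
Cluster 6 (peak Osei at position 4): ranking walks positions 4-3-2-1, expanding outward from the peak — single-peaked.
Cluster 1 violates single-peakedness, so the profile is not single-peaked on this axis.

no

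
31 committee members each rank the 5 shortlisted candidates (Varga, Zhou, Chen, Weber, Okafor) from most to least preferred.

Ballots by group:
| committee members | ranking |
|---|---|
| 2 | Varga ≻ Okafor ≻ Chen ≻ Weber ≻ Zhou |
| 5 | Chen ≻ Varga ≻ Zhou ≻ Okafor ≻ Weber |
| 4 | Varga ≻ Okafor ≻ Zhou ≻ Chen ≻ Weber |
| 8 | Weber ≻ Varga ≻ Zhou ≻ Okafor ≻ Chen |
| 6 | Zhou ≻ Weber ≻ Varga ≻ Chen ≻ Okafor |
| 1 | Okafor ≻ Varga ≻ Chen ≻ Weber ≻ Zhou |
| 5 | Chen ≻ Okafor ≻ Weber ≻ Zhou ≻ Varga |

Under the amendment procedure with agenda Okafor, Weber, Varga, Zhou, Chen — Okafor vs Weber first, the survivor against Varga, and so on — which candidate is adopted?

Varga

Round 1: Okafor vs Weber — 17–14, Okafor advances.
Round 2: Okafor vs Varga — 6–25, Varga advances.
Round 3: Varga vs Zhou — 20–11, Varga advances.
Round 4: Varga vs Chen — 21–10, Varga advances.
The agenda winner is Varga.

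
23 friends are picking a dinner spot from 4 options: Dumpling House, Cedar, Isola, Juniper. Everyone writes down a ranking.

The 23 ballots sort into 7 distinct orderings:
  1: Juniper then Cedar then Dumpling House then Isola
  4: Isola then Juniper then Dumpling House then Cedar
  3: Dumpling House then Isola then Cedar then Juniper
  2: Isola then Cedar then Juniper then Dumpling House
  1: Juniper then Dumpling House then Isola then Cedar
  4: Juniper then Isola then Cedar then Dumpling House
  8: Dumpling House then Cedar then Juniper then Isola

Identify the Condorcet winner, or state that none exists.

Check each pair by majority over 23 ballots:
Dumpling House vs Cedar: 16 to 7, Dumpling House.
Dumpling House vs Isola: 13 to 10, Dumpling House.
Dumpling House vs Juniper: Dumpling House preferred on 3+8 = 11 ballots; Juniper wins 12–11.
Cedar vs Isola: 9 to 14, Isola.
Cedar vs Juniper: Cedar is ranked higher on 3+2+8 = 13 ballots, Juniper on 10. Cedar wins 13–10.
Isola vs Juniper: 4+3+2 = 9 for Isola, 14 for Juniper — Juniper by 14–9.
Every restaurant loses at least once (Dumpling House loses to Juniper; Cedar loses to Dumpling House; Isola loses to Dumpling House; Juniper loses to Cedar). The majority relation contains the cycle Dumpling House beats Cedar beats Juniper beats Dumpling House, so there is no Condorcet winner.

none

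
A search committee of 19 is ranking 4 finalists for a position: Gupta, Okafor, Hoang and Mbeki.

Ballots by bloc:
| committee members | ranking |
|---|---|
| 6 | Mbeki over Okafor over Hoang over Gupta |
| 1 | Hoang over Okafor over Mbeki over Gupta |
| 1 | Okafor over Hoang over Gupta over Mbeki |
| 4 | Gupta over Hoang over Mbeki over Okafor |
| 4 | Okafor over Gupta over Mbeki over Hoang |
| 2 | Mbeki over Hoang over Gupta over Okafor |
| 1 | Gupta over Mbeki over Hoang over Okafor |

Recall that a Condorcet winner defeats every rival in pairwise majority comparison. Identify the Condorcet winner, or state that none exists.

none

Pairwise majorities:
Gupta vs Okafor: 7 to 12, Okafor.
Gupta vs Hoang: 4+4+1 = 9 for Gupta, 10 for Hoang — Hoang by 10–9.
Gupta–Mbeki: Gupta 10–9.
Okafor–Hoang: Okafor 11–8.
Okafor vs Mbeki: 6 to 13, Mbeki.
Hoang vs Mbeki: 6 to 13, Mbeki.
No candidate is unbeaten: Gupta loses to Okafor; Okafor loses to Mbeki; Hoang loses to Okafor; Mbeki loses to Gupta. In particular Gupta beats Mbeki beats Okafor beats Gupta is a majority cycle — no Condorcet winner exists.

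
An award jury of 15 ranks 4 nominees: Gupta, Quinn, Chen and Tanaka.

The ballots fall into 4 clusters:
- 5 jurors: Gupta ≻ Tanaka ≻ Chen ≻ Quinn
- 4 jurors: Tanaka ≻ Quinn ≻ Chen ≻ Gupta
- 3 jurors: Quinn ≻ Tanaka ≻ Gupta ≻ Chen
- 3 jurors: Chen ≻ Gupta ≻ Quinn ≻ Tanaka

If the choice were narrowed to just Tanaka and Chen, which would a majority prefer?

Tanaka

Ballots ranking Tanaka above Chen: 5 + 4 + 3 = 12.
Ballots ranking Chen above Tanaka: 15 − 12 = 3.
Tanaka wins the head-to-head 12–3.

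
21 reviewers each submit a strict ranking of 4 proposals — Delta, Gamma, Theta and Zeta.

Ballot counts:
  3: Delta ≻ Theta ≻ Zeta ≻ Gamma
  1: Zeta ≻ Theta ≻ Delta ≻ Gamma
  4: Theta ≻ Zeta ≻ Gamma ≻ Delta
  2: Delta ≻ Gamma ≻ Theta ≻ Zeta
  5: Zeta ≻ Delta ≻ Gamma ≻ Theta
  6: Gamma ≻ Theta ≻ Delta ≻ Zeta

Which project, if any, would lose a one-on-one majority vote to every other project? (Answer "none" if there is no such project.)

none

Pairwise majorities:
Delta vs Gamma: 11 to 10, Delta.
Delta–Theta: Theta 11–10.
Delta vs Zeta: Delta preferred on 3+2+6 = 11 ballots; Delta wins 11–10.
Gamma–Theta: Gamma 13–8.
Gamma vs Zeta: 2+6 = 8 for Gamma, 13 for Zeta — Zeta by 13–8.
Theta vs Zeta: Theta wins 15–6.
No project is winless: Delta beats Gamma; Gamma beats Theta; Theta beats Delta; Zeta beats Gamma. There is no Condorcet loser.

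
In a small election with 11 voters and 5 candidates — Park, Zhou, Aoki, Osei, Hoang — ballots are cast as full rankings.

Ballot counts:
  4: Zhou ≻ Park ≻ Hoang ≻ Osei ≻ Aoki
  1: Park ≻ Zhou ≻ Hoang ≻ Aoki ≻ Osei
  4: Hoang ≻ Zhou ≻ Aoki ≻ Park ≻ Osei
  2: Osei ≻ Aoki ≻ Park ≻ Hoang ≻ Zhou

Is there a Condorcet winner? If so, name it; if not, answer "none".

none

Head-to-head results (11 voters):
Park vs Zhou: Zhou wins 8–3.
Park vs Aoki: Aoki, 6–5.
Park–Osei: Park 9–2.
Park–Hoang: Park 7–4.
Zhou vs Aoki: Zhou wins 9–2.
Zhou–Osei: Zhou 9–2.
Zhou vs Hoang: Hoang, 6–5.
Aoki vs Osei: Osei wins 6–5.
Aoki vs Hoang: Hoang, 9–2.
Osei vs Hoang: Hoang, 9–2.
Each candidate drops at least one matchup (Park loses to Zhou; Zhou loses to Hoang; Aoki loses to Zhou; Osei loses to Park; Hoang loses to Park); the cycle Park > Osei > Aoki > Park rules out a Condorcet winner.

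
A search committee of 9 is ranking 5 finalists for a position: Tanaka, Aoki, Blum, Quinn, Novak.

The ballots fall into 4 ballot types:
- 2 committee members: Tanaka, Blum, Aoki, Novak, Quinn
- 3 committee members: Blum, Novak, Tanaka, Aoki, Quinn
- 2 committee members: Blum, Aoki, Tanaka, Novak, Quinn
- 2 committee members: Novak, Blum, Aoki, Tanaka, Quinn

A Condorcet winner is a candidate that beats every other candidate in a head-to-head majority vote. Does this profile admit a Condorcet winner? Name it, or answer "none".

Blum

Pairwise majorities:
Tanaka–Aoki: Tanaka 5–4.
Tanaka vs Blum: Blum wins 7–2.
Tanaka vs Quinn: Tanaka, 9–0.
Tanaka–Novak: Novak 5–4.
Aoki vs Blum: Blum wins 9–0.
Aoki vs Quinn: Aoki, 9–0.
Aoki–Novak: Novak 5–4.
Blum–Quinn: Blum 9–0.
Blum–Novak: Blum 7–2.
Quinn–Novak: Novak 9–0.
Blum defeats every rival head-to-head and is the Condorcet winner.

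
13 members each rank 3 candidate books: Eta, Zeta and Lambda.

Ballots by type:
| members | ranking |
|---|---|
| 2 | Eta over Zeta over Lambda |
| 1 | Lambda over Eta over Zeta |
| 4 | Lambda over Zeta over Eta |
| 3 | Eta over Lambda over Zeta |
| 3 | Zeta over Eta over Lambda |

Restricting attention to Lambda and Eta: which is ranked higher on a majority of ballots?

Eta

Ballots ranking Lambda above Eta: 1 + 4 = 5.
Ballots ranking Eta above Lambda: 13 − 5 = 8.
Eta wins the head-to-head 8–5.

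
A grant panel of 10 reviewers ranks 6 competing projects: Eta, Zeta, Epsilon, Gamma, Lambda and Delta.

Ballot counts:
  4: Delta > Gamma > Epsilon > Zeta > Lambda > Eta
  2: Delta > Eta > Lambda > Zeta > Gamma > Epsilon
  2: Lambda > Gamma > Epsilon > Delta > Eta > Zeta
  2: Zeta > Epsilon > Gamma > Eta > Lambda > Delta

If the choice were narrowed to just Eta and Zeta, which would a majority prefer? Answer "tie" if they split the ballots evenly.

Ballots ranking Eta above Zeta: 2 + 2 = 4.
Ballots ranking Zeta above Eta: 10 − 4 = 6.
Zeta wins the head-to-head 6–4.

Zeta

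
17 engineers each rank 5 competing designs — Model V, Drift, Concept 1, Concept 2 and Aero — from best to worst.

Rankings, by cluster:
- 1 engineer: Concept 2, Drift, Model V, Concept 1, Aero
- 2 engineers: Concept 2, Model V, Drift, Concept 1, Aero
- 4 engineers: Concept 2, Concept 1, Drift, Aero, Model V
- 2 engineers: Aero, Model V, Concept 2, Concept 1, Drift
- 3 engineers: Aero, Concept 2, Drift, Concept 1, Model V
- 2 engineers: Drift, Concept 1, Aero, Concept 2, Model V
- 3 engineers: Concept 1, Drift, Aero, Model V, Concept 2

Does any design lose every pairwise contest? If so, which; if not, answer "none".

Pairwise majorities:
Model V vs Drift: Drift wins 13–4.
Model V vs Concept 1: 1+2+2 = 5 for Model V, 12 for Concept 1 — Concept 1 by 12–5.
Model V vs Concept 2: Concept 2, 12–5.
Model V–Aero: Aero 14–3.
Drift vs Concept 1: 8 to 9, Concept 1.
Drift vs Concept 2: Concept 2, 12–5.
Drift vs Aero: Drift preferred on 1+2+4+2+3 = 12 ballots; Drift wins 12–5.
Concept 1 vs Concept 2: 2+3 = 5 for Concept 1, 12 for Concept 2 — Concept 2 by 12–5.
Concept 1 vs Aero: Concept 1 is ranked higher on 1+2+4+2+3 = 12 ballots, Aero on 5. Concept 1 wins 12–5.
Concept 2 vs Aero: Aero wins 10–7.
Model V is beaten in every head-to-head and is the Condorcet loser.

Model V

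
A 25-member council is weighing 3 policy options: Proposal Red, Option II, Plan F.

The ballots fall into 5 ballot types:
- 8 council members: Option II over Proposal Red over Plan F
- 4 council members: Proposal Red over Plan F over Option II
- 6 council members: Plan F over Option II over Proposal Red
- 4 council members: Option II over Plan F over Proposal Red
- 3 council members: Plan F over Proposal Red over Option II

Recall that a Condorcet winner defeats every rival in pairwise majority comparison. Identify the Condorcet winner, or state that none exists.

Plan F

Pairwise majorities:
Proposal Red–Option II: Option II 18–7.
Proposal Red–Plan F: Plan F 13–12.
Option II vs Plan F: Plan F wins 13–12.
Only Plan F has no losses; Plan F is the Condorcet winner.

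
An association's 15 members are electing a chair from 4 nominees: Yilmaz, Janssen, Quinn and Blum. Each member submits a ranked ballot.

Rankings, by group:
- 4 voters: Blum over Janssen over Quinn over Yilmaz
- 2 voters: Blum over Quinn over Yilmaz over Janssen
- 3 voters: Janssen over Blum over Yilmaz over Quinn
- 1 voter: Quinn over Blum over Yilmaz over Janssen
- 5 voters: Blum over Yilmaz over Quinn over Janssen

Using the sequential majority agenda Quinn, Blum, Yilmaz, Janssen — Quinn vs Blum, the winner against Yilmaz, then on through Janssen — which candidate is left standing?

Round 1: Quinn vs Blum — 1–14, Blum advances.
Round 2: Blum vs Yilmaz — 15–0, Blum advances.
Round 3: Blum vs Janssen — 12–3, Blum advances.
The agenda winner is Blum.

Blum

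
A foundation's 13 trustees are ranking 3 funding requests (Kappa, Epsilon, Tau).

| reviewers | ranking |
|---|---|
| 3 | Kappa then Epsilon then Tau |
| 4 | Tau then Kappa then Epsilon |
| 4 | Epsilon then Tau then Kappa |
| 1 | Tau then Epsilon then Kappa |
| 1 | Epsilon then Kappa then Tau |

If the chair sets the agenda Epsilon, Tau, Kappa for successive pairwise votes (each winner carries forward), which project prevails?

Kappa

Round 1: Epsilon vs Tau — 8–5, Epsilon advances.
Round 2: Epsilon vs Kappa — 6–7, Kappa advances.
The agenda winner is Kappa.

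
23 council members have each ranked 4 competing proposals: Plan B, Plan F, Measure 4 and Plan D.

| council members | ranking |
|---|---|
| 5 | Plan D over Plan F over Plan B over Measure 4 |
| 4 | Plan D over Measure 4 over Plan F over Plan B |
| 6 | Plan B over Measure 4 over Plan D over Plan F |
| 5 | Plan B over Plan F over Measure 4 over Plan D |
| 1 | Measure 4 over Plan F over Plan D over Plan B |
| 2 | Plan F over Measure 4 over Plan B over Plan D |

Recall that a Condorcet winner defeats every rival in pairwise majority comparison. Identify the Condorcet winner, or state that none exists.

Pairwise majorities:
Plan B–Plan F: Plan F 12–11.
Plan B vs Measure 4: Plan B wins 16–7.
Plan B vs Plan D: Plan B preferred on 6+5+2 = 13 ballots; Plan B wins 13–10.
Plan F vs Measure 4: Plan F is ranked higher on 5+5+2 = 12 ballots, Measure 4 on 11. Plan F wins 12–11.
Plan F vs Plan D: 5+1+2 = 8 for Plan F, 15 for Plan D — Plan D by 15–8.
Measure 4 vs Plan D: Measure 4, 14–9.
Each option drops at least one matchup (Plan B loses to Plan F; Plan F loses to Plan D; Measure 4 loses to Plan B; Plan D loses to Plan B); the cycle Plan B beats Plan D beats Plan F beats Plan B rules out a Condorcet winner.

none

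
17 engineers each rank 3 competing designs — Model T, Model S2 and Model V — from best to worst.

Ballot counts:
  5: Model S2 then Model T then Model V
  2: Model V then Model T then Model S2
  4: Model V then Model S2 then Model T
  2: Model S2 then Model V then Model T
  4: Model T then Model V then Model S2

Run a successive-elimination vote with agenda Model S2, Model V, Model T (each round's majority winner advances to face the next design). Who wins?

Round 1: Model S2 vs Model V — 7–10, Model V advances.
Round 2: Model V vs Model T — 8–9, Model T advances.
Model T survives the agenda.

Model T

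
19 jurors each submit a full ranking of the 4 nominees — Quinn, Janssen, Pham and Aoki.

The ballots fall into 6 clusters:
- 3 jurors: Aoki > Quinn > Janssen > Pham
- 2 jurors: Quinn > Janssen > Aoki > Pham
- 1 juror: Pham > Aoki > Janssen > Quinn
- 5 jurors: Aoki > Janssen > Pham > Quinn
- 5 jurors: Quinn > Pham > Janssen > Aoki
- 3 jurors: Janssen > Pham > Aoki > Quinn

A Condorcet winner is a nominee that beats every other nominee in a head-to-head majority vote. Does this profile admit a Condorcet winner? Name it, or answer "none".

none

Check each pair by majority over 19 ballots:
Quinn vs Janssen: 10 to 9, Quinn.
Quinn vs Pham: Quinn preferred on 3+2+5 = 10 ballots; Quinn wins 10–9.
Quinn vs Aoki: 7 to 12, Aoki.
Janssen vs Pham: 3+2+5+3 = 13 for Janssen, 6 for Pham — Janssen by 13–6.
Janssen vs Aoki: 10 to 9, Janssen.
Pham vs Aoki: Pham is ranked higher on 1+5+3 = 9 ballots, Aoki on 10. Aoki wins 10–9.
Each nominee drops at least one matchup (Quinn loses to Aoki; Janssen loses to Quinn; Pham loses to Quinn; Aoki loses to Janssen); the cycle Quinn → Janssen → Aoki → Quinn rules out a Condorcet winner.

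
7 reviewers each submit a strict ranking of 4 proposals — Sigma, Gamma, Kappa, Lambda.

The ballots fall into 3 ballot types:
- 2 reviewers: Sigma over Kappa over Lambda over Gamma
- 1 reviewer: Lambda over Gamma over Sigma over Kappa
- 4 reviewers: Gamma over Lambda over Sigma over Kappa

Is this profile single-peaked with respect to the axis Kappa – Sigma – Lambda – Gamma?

Axis positions: Kappa=1, Sigma=2, Lambda=3, Gamma=4.
Ballot type 1 (peak Sigma at position 2): ranking walks positions 2-1-3-4, expanding outward from the peak — single-peaked.
Ballot type 2 (peak Lambda at position 3): ranking walks positions 3-4-2-1, expanding outward from the peak — single-peaked.
Ballot type 3 (peak Gamma at position 4): ranking walks positions 4-3-2-1, expanding outward from the peak — single-peaked.
Every ranking is single-peaked on this axis.

yes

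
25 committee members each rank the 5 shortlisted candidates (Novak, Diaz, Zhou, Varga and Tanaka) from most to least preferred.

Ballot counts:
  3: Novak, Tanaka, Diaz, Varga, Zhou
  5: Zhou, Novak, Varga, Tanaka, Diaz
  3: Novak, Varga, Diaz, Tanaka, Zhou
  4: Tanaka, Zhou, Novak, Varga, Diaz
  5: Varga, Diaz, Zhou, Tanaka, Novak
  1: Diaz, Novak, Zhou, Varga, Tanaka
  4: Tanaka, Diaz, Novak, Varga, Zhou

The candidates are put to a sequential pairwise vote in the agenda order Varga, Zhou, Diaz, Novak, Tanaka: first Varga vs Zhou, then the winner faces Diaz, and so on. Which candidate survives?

Tanaka

Round 1: Varga vs Zhou — 15–10, Varga advances.
Round 2: Varga vs Diaz — 17–8, Varga advances.
Round 3: Varga vs Novak — 5–20, Novak advances.
Round 4: Novak vs Tanaka — 12–13, Tanaka advances.
Tanaka survives the agenda.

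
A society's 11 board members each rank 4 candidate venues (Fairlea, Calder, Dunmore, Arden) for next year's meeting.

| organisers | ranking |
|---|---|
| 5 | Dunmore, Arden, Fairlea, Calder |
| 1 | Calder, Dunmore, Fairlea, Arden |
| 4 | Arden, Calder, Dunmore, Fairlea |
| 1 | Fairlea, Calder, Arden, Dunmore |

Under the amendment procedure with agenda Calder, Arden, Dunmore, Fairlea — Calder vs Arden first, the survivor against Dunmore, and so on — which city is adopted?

Dunmore

Round 1: Calder vs Arden — 2–9, Arden advances.
Round 2: Arden vs Dunmore — 5–6, Dunmore advances.
Round 3: Dunmore vs Fairlea — 10–1, Dunmore advances.
Dunmore survives the agenda.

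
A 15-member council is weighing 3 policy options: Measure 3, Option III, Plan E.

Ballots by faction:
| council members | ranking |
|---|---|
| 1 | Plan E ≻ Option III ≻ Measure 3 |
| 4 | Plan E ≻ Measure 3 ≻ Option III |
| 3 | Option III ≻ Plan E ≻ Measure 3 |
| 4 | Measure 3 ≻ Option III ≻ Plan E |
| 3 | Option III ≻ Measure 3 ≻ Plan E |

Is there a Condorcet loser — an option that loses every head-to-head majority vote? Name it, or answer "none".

none

Pairwise majorities:
Measure 3 vs Option III: Measure 3 is ranked higher on 4+4 = 8 ballots, Option III on 7. Measure 3 wins 8–7.
Measure 3–Plan E: Plan E 8–7.
Option III vs Plan E: Option III is ranked higher on 3+4+3 = 10 ballots, Plan E on 5. Option III wins 10–5.
Each option has at least one pairwise win (Measure 3 beats Option III; Option III beats Plan E; Plan E beats Measure 3) — no Condorcet loser.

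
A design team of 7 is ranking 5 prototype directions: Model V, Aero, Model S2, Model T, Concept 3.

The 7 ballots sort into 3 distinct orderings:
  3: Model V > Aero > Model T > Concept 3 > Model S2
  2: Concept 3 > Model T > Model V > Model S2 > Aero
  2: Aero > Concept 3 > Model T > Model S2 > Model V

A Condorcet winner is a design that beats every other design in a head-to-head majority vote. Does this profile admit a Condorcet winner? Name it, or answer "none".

Head-to-head results (7 engineers):
Model V vs Aero: 5 to 2, Model V.
Model V vs Model S2: 3+2 = 5 for Model V, 2 for Model S2 — Model V by 5–2.
Model V vs Model T: Model V is ranked higher on 3 ballots, Model T on 4. Model T wins 4–3.
Model V vs Concept 3: 3 to 4, Concept 3.
Aero vs Model S2: 5 to 2, Aero.
Aero vs Model T: Aero preferred on 3+2 = 5 ballots; Aero wins 5–2.
Aero vs Concept 3: Aero preferred on 3+2 = 5 ballots; Aero wins 5–2.
Model S2 vs Model T: 0 for Model S2, 7 for Model T — Model T by 7–0.
Model S2 vs Concept 3: Model S2 preferred on 0 ballots; Concept 3 wins 7–0.
Model T vs Concept 3: Model T is ranked higher on 3 ballots, Concept 3 on 4. Concept 3 wins 4–3.
No design is unbeaten: Model V loses to Model T; Aero loses to Model V; Model S2 loses to Model V; Model T loses to Aero; Concept 3 loses to Aero. In particular Model V > Aero > Model T > Model V is a majority cycle — no Condorcet winner exists.

none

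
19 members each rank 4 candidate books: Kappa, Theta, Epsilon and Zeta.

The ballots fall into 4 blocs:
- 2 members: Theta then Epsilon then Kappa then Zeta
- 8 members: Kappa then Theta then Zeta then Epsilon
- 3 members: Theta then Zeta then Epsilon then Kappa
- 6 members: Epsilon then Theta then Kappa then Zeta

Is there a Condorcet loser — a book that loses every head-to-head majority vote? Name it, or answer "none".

none

Pairwise majorities:
Kappa vs Theta: Theta, 11–8.
Kappa vs Epsilon: Epsilon wins 11–8.
Kappa vs Zeta: 16 to 3, Kappa.
Theta vs Epsilon: 13 to 6, Theta.
Theta vs Zeta: Theta preferred on 2+8+3+6 = 19 ballots; Theta wins 19–0.
Epsilon vs Zeta: Zeta wins 11–8.
Every book wins at least one matchup (Kappa beats Zeta; Theta beats Kappa; Epsilon beats Kappa; Zeta beats Epsilon), so there is no Condorcet loser.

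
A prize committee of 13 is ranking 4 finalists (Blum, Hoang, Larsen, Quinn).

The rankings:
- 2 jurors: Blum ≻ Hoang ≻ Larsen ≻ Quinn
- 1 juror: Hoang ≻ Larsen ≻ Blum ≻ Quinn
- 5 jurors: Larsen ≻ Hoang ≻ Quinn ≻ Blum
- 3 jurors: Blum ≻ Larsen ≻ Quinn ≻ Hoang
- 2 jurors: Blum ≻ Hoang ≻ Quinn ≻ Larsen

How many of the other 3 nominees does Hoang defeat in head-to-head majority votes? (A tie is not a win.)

Hoang against each rival (13 jurors):
Hoang vs Blum: Blum wins 7–6.
Hoang vs Larsen: 2+1+2 = 5 for Hoang, 8 for Larsen — Larsen by 8–5.
Hoang vs Quinn: Hoang is ranked higher on 2+1+5+2 = 10 ballots, Quinn on 3. Hoang wins 10–3.
Hoang beats Quinn; loses to Blum, Larsen — 1 pairwise win.

1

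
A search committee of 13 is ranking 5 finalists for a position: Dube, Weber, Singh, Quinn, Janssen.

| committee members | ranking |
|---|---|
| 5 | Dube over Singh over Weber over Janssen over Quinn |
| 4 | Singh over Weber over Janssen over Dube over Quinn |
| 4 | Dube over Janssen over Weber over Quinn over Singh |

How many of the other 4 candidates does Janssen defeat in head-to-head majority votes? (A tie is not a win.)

Janssen against each rival (13 committee members):
Janssen vs Dube: Janssen preferred on 4 ballots; Dube wins 9–4.
Janssen vs Weber: Janssen is ranked higher on 4 ballots, Weber on 9. Weber wins 9–4.
Janssen vs Singh: Singh wins 9–4.
Janssen vs Quinn: 5+4+4 = 13 for Janssen, 0 for Quinn — Janssen by 13–0.
Janssen beats Quinn; loses to Dube, Weber, Singh — 1 pairwise win.

1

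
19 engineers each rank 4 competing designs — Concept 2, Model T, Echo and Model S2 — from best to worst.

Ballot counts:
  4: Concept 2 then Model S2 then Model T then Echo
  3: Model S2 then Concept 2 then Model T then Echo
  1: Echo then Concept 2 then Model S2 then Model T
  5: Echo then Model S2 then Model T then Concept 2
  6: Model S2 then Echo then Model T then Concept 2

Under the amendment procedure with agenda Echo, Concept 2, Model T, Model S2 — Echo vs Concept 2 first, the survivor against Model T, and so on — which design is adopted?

Model S2

Round 1: Echo vs Concept 2 — 12–7, Echo advances.
Round 2: Echo vs Model T — 12–7, Echo advances.
Round 3: Echo vs Model S2 — 6–13, Model S2 advances.
The agenda winner is Model S2.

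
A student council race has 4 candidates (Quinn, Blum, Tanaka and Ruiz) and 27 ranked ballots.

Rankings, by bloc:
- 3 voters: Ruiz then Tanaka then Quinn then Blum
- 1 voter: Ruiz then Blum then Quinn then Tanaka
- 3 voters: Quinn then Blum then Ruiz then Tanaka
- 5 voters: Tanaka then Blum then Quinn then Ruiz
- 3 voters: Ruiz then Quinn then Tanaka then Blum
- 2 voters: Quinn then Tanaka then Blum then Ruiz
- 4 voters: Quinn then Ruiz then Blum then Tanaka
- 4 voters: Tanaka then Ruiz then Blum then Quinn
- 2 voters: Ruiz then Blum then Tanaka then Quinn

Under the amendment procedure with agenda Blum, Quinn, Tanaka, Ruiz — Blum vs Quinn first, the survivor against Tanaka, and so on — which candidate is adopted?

Ruiz

Round 1: Blum vs Quinn — 12–15, Quinn advances.
Round 2: Quinn vs Tanaka — 13–14, Tanaka advances.
Round 3: Tanaka vs Ruiz — 11–16, Ruiz advances.
The agenda winner is Ruiz.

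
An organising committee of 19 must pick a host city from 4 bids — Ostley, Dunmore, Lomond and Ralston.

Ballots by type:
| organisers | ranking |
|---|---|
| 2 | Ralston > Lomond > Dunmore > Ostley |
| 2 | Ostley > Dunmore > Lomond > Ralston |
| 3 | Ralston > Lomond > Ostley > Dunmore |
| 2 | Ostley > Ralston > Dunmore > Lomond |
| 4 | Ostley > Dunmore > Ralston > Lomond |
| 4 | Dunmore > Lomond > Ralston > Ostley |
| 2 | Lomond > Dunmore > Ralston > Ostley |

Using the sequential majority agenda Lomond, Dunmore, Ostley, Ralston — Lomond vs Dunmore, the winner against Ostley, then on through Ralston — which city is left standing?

Ralston

Round 1: Lomond vs Dunmore — 7–12, Dunmore advances.
Round 2: Dunmore vs Ostley — 8–11, Ostley advances.
Round 3: Ostley vs Ralston — 8–11, Ralston advances.
The agenda winner is Ralston.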